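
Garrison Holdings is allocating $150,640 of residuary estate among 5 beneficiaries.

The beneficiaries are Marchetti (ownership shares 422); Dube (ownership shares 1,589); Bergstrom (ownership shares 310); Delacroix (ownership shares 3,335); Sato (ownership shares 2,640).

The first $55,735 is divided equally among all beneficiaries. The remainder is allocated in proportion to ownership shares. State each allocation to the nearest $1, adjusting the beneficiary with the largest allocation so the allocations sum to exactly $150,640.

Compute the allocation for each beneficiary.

First tranche $55,735 split equally: $11,147 each.
Remainder $94,905 by ownership shares (total 8,296): Marchetti 4,827.62 → $4,828; Dube 18,177.92 → $18,178; Bergstrom 3,546.35 → $3,546; Delacroix 38,151.90 → $38,152; Sato 30,201.21 → $30,201.
Totals: Marchetti $11,147 + $4,828 = $15,975; Dube $11,147 + $18,178 = $29,325; Bergstrom $11,147 + $3,546 = $14,693; Delacroix $11,147 + $38,152 = $49,299; Sato $11,147 + $30,201 = $41,348.

Marchetti: $15,975 | Dube: $29,325 | Bergstrom: $14,693 | Delacroix: $49,299 | Sato: $41,348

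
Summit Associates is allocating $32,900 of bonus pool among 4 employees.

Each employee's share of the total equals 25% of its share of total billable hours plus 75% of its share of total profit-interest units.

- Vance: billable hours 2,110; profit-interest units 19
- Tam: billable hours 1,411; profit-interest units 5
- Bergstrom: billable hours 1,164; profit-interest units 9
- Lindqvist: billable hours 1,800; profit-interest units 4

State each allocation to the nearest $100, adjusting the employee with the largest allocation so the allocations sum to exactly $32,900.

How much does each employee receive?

Vance: $15,300 | Tam: $5,100 | Bergstrom: $7,500 | Lindqvist: $5,000

Totals — billable hours 6,485, profit-interest units 37.
Composite weights (25% billable hours + 75% profit-interest units): Vance 0.4665; Tam 0.1557; Bergstrom 0.2273; Lindqvist 0.1505.
Pro-rata amounts: Vance 15,347.08; Tam 5,124.05; Bergstrom 7,478.34; Lindqvist 4,950.53.
At nearest $100: Vance $15,300; Tam $5,100; Bergstrom $7,500; Lindqvist $5,000. Sum = $32,900.
Rounded total matches; no reconciliation needed.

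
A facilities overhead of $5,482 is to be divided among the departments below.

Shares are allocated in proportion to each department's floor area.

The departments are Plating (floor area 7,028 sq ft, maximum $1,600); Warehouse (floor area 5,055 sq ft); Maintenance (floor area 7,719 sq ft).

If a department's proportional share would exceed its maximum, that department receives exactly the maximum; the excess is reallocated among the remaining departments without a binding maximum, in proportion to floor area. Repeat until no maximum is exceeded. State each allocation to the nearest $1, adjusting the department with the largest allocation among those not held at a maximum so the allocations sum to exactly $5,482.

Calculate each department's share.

Plating: $1,600 | Warehouse: $1,536 | Maintenance: $2,346

Total floor area = 19,802.
Pro-rata shares before constraints: Plating 1,945.64; Warehouse 1,399.43; Maintenance 2,136.93.
Cap binds for Plating ($1,600); residual $3,882 reallocated over remaining floor area 12,774.
Shares after redistribution: Warehouse 1,536.21 → $1,536; Maintenance 2,345.79 → $2,346.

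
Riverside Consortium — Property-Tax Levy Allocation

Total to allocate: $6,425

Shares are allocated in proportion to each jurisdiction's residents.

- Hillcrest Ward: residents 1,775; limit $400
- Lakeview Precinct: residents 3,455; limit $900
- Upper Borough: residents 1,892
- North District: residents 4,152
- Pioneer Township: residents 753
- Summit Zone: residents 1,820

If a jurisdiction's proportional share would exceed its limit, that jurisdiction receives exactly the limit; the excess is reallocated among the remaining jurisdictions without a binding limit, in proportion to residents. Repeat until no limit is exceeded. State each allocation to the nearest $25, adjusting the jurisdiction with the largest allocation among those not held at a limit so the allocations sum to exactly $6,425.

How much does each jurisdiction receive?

Combined residents = 13,847.
Pro-rata shares before constraints: Hillcrest Ward 823.60; Lakeview Precinct 1,603.12; Upper Borough 877.89; North District 1,926.53; Pioneer Township 349.39; Summit Zone 844.48.
Held at cap: Hillcrest Ward ($400), Lakeview Precinct ($900); remaining pool $5,125 reallocated over remaining residents 8,617.
Shares after redistribution: Upper Borough 1,125.28 → $1,125; North District 2,469.42 → $2,475; Pioneer Township 447.85 → $450; Summit Zone 1,082.45 → $1,075.

Hillcrest Ward: $400 · Lakeview Precinct: $900 · Upper Borough: $1,125 · North District: $2,475 · Pioneer Township: $450 · Summit Zone: $1,075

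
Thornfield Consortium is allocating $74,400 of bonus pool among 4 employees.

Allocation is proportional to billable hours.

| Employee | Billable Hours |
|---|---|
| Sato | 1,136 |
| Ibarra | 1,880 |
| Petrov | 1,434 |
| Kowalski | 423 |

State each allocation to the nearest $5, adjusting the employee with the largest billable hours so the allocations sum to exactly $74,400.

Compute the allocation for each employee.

Sato: $17,345 · Ibarra: $28,700 · Petrov: $21,895 · Kowalski: $6,460

Combined billable hours = 4,873.
Proportional shares: Sato 1,136/4,873 × $74,400 = 17,344.22; Ibarra 1,880/4,873 × $74,400 = 28,703.47; Petrov 1,434/4,873 × $74,400 = 21,894.03; Kowalski 423/4,873 × $74,400 = 6,458.28.
After rounding ($5): Sato $17,345; Ibarra $28,705; Petrov $21,895; Kowalski $6,460. Sum = $74,405.
Difference $74,400 − $74,405 = −$5 applied to largest billable hours (Ibarra): Ibarra becomes $28,700.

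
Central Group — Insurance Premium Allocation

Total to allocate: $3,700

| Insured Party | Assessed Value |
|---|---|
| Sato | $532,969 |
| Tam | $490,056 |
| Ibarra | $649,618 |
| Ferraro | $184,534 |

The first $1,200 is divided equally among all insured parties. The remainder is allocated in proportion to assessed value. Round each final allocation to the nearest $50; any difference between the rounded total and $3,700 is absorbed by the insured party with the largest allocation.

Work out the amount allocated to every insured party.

Sato: $1,000 | Tam: $950 | Ibarra: $1,200 | Ferraro: $550

First tranche $1,200 split equally: $300 each.
Remainder $2,500 by assessed value (total 1,857,177): Sato 717.45 → $700; Tam 659.68 → $650; Ibarra 874.47 → $850; Ferraro 248.41 → $250.
Rounding difference +$50 on remainder applied to Ibarra.
Totals: Sato $300 + $700 = $1,000; Tam $300 + $650 = $950; Ibarra $300 + $900 = $1,200; Ferraro $300 + $250 = $550.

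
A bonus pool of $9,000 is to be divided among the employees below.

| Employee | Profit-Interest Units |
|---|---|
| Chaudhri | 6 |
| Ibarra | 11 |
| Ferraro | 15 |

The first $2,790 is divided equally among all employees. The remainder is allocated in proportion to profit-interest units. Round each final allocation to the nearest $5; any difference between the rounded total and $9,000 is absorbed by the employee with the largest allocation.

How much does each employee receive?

Chaudhri: $2,095 · Ibarra: $3,065 · Ferraro: $3,840

First tranche $2,790 split equally: $930 each.
Remainder $6,210 by profit-interest units (total 32): Chaudhri 1,164.38 → $1,165; Ibarra 2,134.69 → $2,135; Ferraro 2,910.94 → $2,910.
Totals: Chaudhri $930 + $1,165 = $2,095; Ibarra $930 + $2,135 = $3,065; Ferraro $930 + $2,910 = $3,840.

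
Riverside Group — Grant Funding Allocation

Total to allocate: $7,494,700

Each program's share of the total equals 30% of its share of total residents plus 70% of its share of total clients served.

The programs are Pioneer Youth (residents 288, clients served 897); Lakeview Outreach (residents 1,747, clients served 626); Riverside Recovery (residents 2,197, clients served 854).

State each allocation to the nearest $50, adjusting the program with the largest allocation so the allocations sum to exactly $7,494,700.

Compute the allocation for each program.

Totals — residents 4,232, clients served 2,377.
Composite weights (30% residents + 70% clients served): Pioneer Youth 0.2846; Lakeview Outreach 0.3082; Riverside Recovery 0.4072.
Raw shares: Pioneer Youth 2,132,784.61; Lakeview Outreach 2,309,807.90; Riverside Recovery 3,052,107.49.
After rounding ($50): Pioneer Youth $2,132,800; Lakeview Outreach $2,309,800; Riverside Recovery $3,052,100. Sum = $7,494,700.
Rounded total matches; no reconciliation needed.

Pioneer Youth: $2,132,800; Lakeview Outreach: $2,309,800; Riverside Recovery: $3,052,100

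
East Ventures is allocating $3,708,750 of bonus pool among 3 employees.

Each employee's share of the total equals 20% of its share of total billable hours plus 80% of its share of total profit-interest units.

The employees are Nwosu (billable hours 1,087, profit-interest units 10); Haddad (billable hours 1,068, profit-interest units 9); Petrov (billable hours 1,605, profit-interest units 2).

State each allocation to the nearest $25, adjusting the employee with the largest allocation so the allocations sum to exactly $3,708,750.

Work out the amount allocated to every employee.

Totals — billable hours 3,760, profit-interest units 21.
Composite weights (20% billable hours + 80% profit-interest units): Nwosu 0.4388; Haddad 0.3997; Petrov 0.1616.
Raw shares: Nwosu 1,627,293.91; Haddad 1,482,259.99; Petrov 599,196.10.
Rounded to nearest $25: Nwosu $1,627,300; Haddad $1,482,250; Petrov $599,200. Sum = $3,708,750.
Sum already equals the total — no adjustment.

Nwosu: $1,627,300 · Haddad: $1,482,250 · Petrov: $599,200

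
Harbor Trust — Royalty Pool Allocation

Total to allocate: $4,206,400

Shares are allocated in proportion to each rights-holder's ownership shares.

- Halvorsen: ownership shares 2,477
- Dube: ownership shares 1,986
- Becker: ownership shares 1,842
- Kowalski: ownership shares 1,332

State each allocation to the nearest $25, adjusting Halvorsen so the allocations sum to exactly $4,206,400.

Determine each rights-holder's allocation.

Halvorsen: $1,364,325; Dube: $1,093,875; Becker: $1,014,550; Kowalski: $733,650

Ownership shares total: 7,637.
Pro-rata amounts: Halvorsen 2,477/7,637 × $4,206,400 = 1,364,312.27; Dube 1,986/7,637 × $4,206,400 = 1,093,873.30; Becker 1,842/7,637 × $4,206,400 = 1,014,559.22; Kowalski 1,332/7,637 × $4,206,400 = 733,655.20.
Rounded to nearest $25: Halvorsen $1,364,300; Dube $1,093,875; Becker $1,014,550; Kowalski $733,650. Sum = $4,206,375.
Difference $4,206,400 − $4,206,375 = +$25 applied to Halvorsen: Halvorsen becomes $1,364,325.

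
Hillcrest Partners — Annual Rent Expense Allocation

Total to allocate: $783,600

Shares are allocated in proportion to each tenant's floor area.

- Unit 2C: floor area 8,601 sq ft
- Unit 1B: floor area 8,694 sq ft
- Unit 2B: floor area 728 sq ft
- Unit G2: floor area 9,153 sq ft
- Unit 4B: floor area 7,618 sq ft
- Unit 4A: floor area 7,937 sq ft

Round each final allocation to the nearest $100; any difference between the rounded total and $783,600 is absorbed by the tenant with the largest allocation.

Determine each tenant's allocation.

Unit 2C: $157,700 · Unit 1B: $159,400 · Unit 2B: $13,400 · Unit G2: $167,900 · Unit 4B: $139,700 · Unit 4A: $145,500

Combined floor area = 42,731.
Proportional shares: Unit 2C 8,601/42,731 × $783,600 = 157,724.92; Unit 1B 8,694/42,731 × $783,600 = 159,430.35; Unit 2B 728/42,731 × $783,600 = 13,350.05; Unit G2 9,153/42,731 × $783,600 = 167,847.48; Unit 4B 7,618/42,731 × $783,600 = 139,698.69; Unit 4A 7,937/42,731 × $783,600 = 145,548.51.
After rounding ($100): Unit 2C $157,700; Unit 1B $159,400; Unit 2B $13,400; Unit G2 $167,800; Unit 4B $139,700; Unit 4A $145,500. Sum = $783,500.
Difference $783,600 − $783,500 = +$100 applied to largest allocation (Unit G2): Unit G2 becomes $167,900.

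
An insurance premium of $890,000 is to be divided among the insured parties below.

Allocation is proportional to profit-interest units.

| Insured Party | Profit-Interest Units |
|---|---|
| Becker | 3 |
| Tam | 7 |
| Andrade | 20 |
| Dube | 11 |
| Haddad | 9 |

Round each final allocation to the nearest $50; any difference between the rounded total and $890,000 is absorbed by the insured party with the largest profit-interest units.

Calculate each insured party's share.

Becker: $53,400; Tam: $124,600; Andrade: $356,000; Dube: $195,800; Haddad: $160,200

Combined profit-interest units = 3 + 7 + 20 + 11 + 9 = 50.
Proportional shares: Becker 53,400.00; Tam 124,600.00; Andrade 356,000.00; Dube 195,800.00; Haddad 160,200.00.
After rounding ($50): Becker $53,400; Tam $124,600; Andrade $356,000; Dube $195,800; Haddad $160,200. Sum = $890,000.
Rounded total matches; no reconciliation needed.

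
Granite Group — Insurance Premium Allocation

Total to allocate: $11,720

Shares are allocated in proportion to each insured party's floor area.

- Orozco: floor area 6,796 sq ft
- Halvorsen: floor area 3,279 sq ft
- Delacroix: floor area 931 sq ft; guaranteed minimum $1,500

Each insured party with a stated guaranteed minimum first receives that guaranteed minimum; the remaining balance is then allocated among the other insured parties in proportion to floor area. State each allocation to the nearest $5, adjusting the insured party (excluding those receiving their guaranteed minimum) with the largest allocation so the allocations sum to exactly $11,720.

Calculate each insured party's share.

Orozco: $6,895; Halvorsen: $3,325; Delacroix: $1,500

Fund the minimums — Delacroix $1,500. Remaining pool $10,220.
Remaining pool split over remaining floor area 10,075: Orozco 6,893.81 → $6,895; Halvorsen 3,326.19 → $3,325.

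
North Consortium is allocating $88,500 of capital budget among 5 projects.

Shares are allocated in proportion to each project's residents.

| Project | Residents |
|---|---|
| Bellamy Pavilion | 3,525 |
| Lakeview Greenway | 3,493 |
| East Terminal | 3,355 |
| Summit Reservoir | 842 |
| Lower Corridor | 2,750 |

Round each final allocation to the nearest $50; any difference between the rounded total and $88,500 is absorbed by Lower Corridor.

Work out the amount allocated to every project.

Bellamy Pavilion: $22,350 · Lakeview Greenway: $22,150 · East Terminal: $21,250 · Summit Reservoir: $5,350 · Lower Corridor: $17,400

Combined residents = 13,965.
Pro-rata amounts: Bellamy Pavilion 3,525/13,965 × $88,500 = 22,338.88; Lakeview Greenway 3,493/13,965 × $88,500 = 22,136.09; East Terminal 3,355/13,965 × $88,500 = 21,261.55; Summit Reservoir 842/13,965 × $88,500 = 5,335.98; Lower Corridor 2,750/13,965 × $88,500 = 17,427.50.
After rounding ($50): Bellamy Pavilion $22,350; Lakeview Greenway $22,150; East Terminal $21,250; Summit Reservoir $5,350; Lower Corridor $17,450. Sum = $88,550.
Difference $88,500 − $88,550 = −$50 applied to Lower Corridor: Lower Corridor becomes $17,400.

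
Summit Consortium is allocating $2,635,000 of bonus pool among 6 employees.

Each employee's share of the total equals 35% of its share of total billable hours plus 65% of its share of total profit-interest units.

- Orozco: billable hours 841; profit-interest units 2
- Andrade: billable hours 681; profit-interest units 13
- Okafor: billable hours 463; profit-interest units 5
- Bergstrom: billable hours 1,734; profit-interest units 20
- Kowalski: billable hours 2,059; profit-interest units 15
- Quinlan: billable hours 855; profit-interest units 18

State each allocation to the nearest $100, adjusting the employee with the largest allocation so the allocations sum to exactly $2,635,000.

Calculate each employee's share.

Billable hours total 6,633; profit-interest units total 73.
Combined weights (35% billable hours + 65% profit-interest units): Orozco 0.0622; Andrade 0.1517; Okafor 0.0690; Bergstrom 0.2696; Kowalski 0.2422; Quinlan 0.2054.
Pro-rata amounts: Orozco 163,857.00; Andrade 399,696.28; Okafor 181,687.00; Bergstrom 710,341.33; Kowalski 638,217.57; Quinlan 541,200.82.
Rounded to nearest $100: Orozco $163,900; Andrade $399,700; Okafor $181,700; Bergstrom $710,300; Kowalski $638,200; Quinlan $541,200. Sum = $2,635,000.
Sum already equals the total — no adjustment.

Orozco: $163,900 · Andrade: $399,700 · Okafor: $181,700 · Bergstrom: $710,300 · Kowalski: $638,200 · Quinlan: $541,200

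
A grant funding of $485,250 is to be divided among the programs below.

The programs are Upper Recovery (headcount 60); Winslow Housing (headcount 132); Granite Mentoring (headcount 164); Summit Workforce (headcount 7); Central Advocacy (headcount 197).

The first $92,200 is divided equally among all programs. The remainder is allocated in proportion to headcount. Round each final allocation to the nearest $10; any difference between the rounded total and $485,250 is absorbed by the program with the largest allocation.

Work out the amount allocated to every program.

First tranche $92,200 split equally: $18,440 each.
Remainder $393,050 by headcount (total 560): Upper Recovery 42,112.50 → $42,110; Winslow Housing 92,647.50 → $92,650; Granite Mentoring 115,107.50 → $115,110; Summit Workforce 4,913.12 → $4,910; Central Advocacy 138,269.38 → $138,270.
Totals: Upper Recovery $18,440 + $42,110 = $60,550; Winslow Housing $18,440 + $92,650 = $111,090; Granite Mentoring $18,440 + $115,110 = $133,550; Summit Workforce $18,440 + $4,910 = $23,350; Central Advocacy $18,440 + $138,270 = $156,710.

Upper Recovery: $60,550 · Winslow Housing: $111,090 · Granite Mentoring: $133,550 · Summit Workforce: $23,350 · Central Advocacy: $156,710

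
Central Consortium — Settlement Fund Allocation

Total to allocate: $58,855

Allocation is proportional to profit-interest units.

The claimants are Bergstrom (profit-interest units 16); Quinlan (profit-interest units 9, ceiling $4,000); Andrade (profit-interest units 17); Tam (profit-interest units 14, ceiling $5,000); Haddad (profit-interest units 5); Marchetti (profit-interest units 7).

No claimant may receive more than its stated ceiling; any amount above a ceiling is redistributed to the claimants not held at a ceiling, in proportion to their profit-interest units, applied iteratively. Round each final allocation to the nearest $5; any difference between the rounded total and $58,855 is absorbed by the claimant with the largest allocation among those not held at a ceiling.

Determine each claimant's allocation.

Bergstrom: $17,725; Quinlan: $4,000; Andrade: $18,835; Tam: $5,000; Haddad: $5,540; Marchetti: $7,755

Sum of profit-interest units: 68.
Proportional shares (ignoring caps): Bergstrom 13,848.24; Quinlan 7,789.63; Andrade 14,713.75; Tam 12,117.21; Haddad 4,327.57; Marchetti 6,058.60.
Capped: Quinlan ($4,000), Tam ($5,000); balance $49,855 reallocated over remaining profit-interest units 45.
Redistributed shares: Bergstrom 17,726.22 → $17,725; Andrade 18,834.11 → $18,835; Haddad 5,539.44 → $5,540; Marchetti 7,755.22 → $7,755.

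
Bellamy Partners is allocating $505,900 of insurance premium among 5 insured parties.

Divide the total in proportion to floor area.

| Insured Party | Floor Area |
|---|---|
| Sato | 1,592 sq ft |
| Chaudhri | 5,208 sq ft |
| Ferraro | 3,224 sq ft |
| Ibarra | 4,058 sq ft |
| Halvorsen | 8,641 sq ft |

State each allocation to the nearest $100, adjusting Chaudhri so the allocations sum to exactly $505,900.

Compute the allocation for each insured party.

Sato: $35,400 · Chaudhri: $116,000 · Ferraro: $71,800 · Ibarra: $90,300 · Halvorsen: $192,400

Total floor area = 22,723.
Unrounded shares: Sato 1,592/22,723 × $505,900 = 35,443.95; Chaudhri 5,208/22,723 × $505,900 = 115,949.80; Ferraro 3,224/22,723 × $505,900 = 71,778.44; Ibarra 4,058/22,723 × $505,900 = 90,346.44; Halvorsen 8,641/22,723 × $505,900 = 192,381.37.
After rounding ($100): Sato $35,400; Chaudhri $115,900; Ferraro $71,800; Ibarra $90,300; Halvorsen $192,400. Sum = $505,800.
Difference $505,900 − $505,800 = +$100 applied to Chaudhri: Chaudhri becomes $116,000.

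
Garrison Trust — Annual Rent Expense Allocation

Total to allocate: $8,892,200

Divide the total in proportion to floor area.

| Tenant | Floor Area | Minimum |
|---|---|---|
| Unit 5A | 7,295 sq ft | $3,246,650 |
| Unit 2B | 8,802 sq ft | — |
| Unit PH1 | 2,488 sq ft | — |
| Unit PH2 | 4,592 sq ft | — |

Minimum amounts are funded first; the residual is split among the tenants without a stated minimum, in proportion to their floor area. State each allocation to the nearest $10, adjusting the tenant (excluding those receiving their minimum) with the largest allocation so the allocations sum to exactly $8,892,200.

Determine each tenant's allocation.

Unit 5A: $3,246,650 · Unit 2B: $3,128,830 · Unit PH1: $884,410 · Unit PH2: $1,632,310

Fund the minimums — Unit 5A $3,246,650. Remaining pool $5,645,550.
Remaining pool split over remaining floor area 15,882: Unit 2B 3,128,833.34 → $3,128,830; Unit PH1 884,405.52 → $884,410; Unit PH2 1,632,311.14 → $1,632,310.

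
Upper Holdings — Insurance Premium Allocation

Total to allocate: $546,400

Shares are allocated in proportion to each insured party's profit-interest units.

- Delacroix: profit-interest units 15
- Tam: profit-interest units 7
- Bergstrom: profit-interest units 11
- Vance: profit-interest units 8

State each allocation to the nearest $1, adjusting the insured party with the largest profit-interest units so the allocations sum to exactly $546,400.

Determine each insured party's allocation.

Delacroix: $199,902; Tam: $93,288; Bergstrom: $146,595; Vance: $106,615

Combined profit-interest units = 15 + 7 + 11 + 8 = 41.
Raw shares: Delacroix 199,902.44; Tam 93,287.80; Bergstrom 146,595.12; Vance 106,614.63.
After rounding ($1): Delacroix $199,902; Tam $93,288; Bergstrom $146,595; Vance $106,615. Sum = $546,400.
Rounded total matches; no reconciliation needed.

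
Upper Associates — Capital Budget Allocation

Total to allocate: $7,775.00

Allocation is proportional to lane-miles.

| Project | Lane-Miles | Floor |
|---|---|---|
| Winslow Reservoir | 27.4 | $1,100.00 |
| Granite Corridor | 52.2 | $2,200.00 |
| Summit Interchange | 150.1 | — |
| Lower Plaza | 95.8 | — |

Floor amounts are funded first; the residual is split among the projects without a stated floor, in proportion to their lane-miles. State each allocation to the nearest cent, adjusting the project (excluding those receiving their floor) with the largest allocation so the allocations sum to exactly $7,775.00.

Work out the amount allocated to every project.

Guaranteed amounts: Winslow Reservoir $1,100.00; Granite Corridor $2,200.00. Residual $4,475.00.
Residual split over remaining lane-miles 245.9: Summit Interchange 2,731.5880 → $2,731.59; Lower Plaza 1,743.4120 → $1,743.41.

Winslow Reservoir: $1,100.00 | Granite Corridor: $2,200.00 | Summit Interchange: $2,731.59 | Lower Plaza: $1,743.41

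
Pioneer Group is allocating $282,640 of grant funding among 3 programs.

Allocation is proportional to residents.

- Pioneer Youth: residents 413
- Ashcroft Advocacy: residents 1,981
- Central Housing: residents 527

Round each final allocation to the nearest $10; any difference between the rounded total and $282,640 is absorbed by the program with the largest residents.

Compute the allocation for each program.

Pioneer Youth: $39,960 · Ashcroft Advocacy: $191,690 · Central Housing: $50,990

Sum of residents: 2,921.
Proportional shares: Pioneer Youth 413/2,921 × $282,640 = 39,962.45; Ashcroft Advocacy 1,981/2,921 × $282,640 = 191,684.30; Central Housing 527/2,921 × $282,640 = 50,993.25.
After rounding ($10): Pioneer Youth $39,960; Ashcroft Advocacy $191,680; Central Housing $50,990. Sum = $282,630.
Difference $282,640 − $282,630 = +$10 applied to largest residents (Ashcroft Advocacy): Ashcroft Advocacy becomes $191,690.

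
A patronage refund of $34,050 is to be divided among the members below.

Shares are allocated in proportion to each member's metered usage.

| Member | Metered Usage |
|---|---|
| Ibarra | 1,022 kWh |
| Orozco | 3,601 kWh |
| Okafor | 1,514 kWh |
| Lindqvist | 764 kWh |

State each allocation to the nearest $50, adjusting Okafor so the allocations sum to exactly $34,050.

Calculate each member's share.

Ibarra: $5,050 · Orozco: $17,750 · Okafor: $7,500 · Lindqvist: $3,750

Sum of metered usage: 6,901.
Proportional shares: Ibarra 1,022/6,901 × $34,050 = 5,042.62; Orozco 3,601/6,901 × $34,050 = 17,767.58; Okafor 1,514/6,901 × $34,050 = 7,470.18; Lindqvist 764/6,901 × $34,050 = 3,769.63.
At nearest $50: Ibarra $5,050; Orozco $17,750; Okafor $7,450; Lindqvist $3,750. Sum = $34,000.
Difference $34,050 − $34,000 = +$50 applied to Okafor: Okafor becomes $7,500.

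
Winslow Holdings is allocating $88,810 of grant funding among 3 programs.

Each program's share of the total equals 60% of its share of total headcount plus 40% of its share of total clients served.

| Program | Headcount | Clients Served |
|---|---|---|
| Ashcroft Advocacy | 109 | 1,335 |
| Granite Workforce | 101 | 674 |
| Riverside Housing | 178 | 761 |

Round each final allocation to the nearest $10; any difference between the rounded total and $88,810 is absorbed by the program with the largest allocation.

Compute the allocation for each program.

Totals — headcount 388, clients served 2,770.
Blended shares (60% headcount + 40% clients served): Ashcroft Advocacy 0.3613; Granite Workforce 0.2535; Riverside Housing 0.3851.
Proportional shares: Ashcroft Advocacy 32,090.29; Granite Workforce 22,514.59; Riverside Housing 34,205.12.
After rounding ($10): Ashcroft Advocacy $32,090; Granite Workforce $22,510; Riverside Housing $34,210. Sum = $88,810.
Sum already equals the total — no adjustment.

Ashcroft Advocacy: $32,090; Granite Workforce: $22,510; Riverside Housing: $34,210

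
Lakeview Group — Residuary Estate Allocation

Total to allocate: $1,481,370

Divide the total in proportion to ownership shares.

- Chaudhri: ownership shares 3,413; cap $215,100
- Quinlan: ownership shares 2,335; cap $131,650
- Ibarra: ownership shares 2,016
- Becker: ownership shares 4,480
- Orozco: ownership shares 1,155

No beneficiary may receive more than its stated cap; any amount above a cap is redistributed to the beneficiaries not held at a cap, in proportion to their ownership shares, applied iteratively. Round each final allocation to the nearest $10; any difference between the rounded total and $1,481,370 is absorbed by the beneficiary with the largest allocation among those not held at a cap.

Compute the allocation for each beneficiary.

Chaudhri: $215,100 · Quinlan: $131,650 · Ibarra: $298,970 · Becker: $664,370 · Orozco: $171,280

Sum of ownership shares: 13,399.
Pro-rata shares before constraints: Chaudhri 377,335.31; Quinlan 258,153.52; Ibarra 222,885.43; Becker 495,300.96; Orozco 127,694.78.
Capped: Chaudhri ($215,100), Quinlan ($131,650); balance $1,134,620 reallocated over remaining ownership shares 7,651.
Shares after redistribution: Ibarra 298,966.66 → $298,970; Becker 664,370.36 → $664,370; Orozco 171,282.98 → $171,280.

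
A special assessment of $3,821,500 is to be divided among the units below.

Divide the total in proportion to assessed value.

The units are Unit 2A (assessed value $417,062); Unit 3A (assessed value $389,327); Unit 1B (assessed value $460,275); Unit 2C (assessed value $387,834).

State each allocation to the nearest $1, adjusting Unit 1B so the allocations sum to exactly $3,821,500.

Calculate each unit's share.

Unit 2A: $963,315 | Unit 3A: $899,254 | Unit 1B: $1,063,126 | Unit 2C: $895,805

Total assessed value = 1,654,498.
Unrounded shares: Unit 2A 417,062/1,654,498 × $3,821,500 = 963,314.81; Unit 3A 389,327/1,654,498 × $3,821,500 = 899,253.51; Unit 1B 460,275/1,654,498 × $3,821,500 = 1,063,126.65; Unit 2C 387,834/1,654,498 × $3,821,500 = 895,805.03.
At nearest $1: Unit 2A $963,315; Unit 3A $899,254; Unit 1B $1,063,127; Unit 2C $895,805. Sum = $3,821,501.
Difference $3,821,500 − $3,821,501 = −$1 applied to Unit 1B: Unit 1B becomes $1,063,126.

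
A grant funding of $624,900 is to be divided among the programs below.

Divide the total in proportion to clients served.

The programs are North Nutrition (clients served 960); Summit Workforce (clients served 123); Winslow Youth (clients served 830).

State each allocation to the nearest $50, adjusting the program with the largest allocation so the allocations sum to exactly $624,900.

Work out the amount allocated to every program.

Combined clients served = 1,913.
Pro-rata amounts: North Nutrition 960/1,913 × $624,900 = 313,593.31; Summit Workforce 123/1,913 × $624,900 = 40,179.14; Winslow Youth 830/1,913 × $624,900 = 271,127.55.
After rounding ($50): North Nutrition $313,600; Summit Workforce $40,200; Winslow Youth $271,150. Sum = $624,950.
Difference $624,900 − $624,950 = −$50 applied to largest allocation (North Nutrition): North Nutrition becomes $313,550.

North Nutrition: $313,550 | Summit Workforce: $40,200 | Winslow Youth: $271,150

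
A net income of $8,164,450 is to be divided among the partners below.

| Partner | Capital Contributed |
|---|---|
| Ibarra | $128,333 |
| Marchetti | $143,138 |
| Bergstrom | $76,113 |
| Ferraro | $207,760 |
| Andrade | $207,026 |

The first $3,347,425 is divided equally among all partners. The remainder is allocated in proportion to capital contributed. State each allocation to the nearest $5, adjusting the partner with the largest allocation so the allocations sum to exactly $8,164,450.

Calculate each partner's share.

Ibarra: $1,480,355 · Marchetti: $1,573,900 · Bergstrom: $1,150,405 · Ferraro: $1,982,215 · Andrade: $1,977,575

First tranche $3,347,425 split equally: $669,485 each.
Remainder $4,817,025 by capital contributed (total 762,370): Ibarra 810,870.40 → $810,870; Marchetti 904,415.60 → $904,415; Bergstrom 480,919.01 → $480,920; Ferraro 1,312,728.88 → $1,312,730; Andrade 1,308,091.11 → $1,308,090.
Totals: Ibarra $669,485 + $810,870 = $1,480,355; Marchetti $669,485 + $904,415 = $1,573,900; Bergstrom $669,485 + $480,920 = $1,150,405; Ferraro $669,485 + $1,312,730 = $1,982,215; Andrade $669,485 + $1,308,090 = $1,977,575.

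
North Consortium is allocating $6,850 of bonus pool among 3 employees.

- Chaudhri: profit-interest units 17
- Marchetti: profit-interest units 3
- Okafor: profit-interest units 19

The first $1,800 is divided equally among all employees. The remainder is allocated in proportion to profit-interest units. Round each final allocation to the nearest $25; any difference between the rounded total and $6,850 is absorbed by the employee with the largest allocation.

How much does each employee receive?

First tranche $1,800 split equally: $600 each.
Remainder $5,050 by profit-interest units (total 39): Chaudhri 2,201.28 → $2,200; Marchetti 388.46 → $400; Okafor 2,460.26 → $2,450.
Totals: Chaudhri $600 + $2,200 = $2,800; Marchetti $600 + $400 = $1,000; Okafor $600 + $2,450 = $3,050.

Chaudhri: $2,800 | Marchetti: $1,000 | Okafor: $3,050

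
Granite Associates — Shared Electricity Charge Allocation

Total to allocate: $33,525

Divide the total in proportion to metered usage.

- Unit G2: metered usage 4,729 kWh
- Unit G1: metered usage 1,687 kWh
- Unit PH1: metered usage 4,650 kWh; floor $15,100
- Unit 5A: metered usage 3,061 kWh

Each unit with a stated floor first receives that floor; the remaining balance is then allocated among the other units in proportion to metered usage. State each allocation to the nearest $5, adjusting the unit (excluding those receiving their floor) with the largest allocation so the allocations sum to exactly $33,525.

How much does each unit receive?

Guaranteed amounts: Unit PH1 $15,100. Residual $18,425.
Residual split over remaining metered usage 9,477: Unit G2 9,194.03 → $9,195; Unit G1 3,279.83 → $3,280; Unit 5A 5,951.14 → $5,950.

Unit G2: $9,195 · Unit G1: $3,280 · Unit PH1: $15,100 · Unit 5A: $5,950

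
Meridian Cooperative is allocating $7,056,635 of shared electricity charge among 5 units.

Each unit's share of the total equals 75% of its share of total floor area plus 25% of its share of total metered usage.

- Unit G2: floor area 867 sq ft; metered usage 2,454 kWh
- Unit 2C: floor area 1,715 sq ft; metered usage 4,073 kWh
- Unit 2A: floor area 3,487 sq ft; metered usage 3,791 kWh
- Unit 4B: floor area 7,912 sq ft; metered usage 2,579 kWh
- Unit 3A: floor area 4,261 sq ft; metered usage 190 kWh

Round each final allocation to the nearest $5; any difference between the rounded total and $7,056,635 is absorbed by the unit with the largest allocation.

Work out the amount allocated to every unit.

Unit G2: $582,345 · Unit 2C: $1,046,615 · Unit 2A: $1,522,705 · Unit 4B: $2,643,130 · Unit 3A: $1,261,840

Floor area total 18,242; metered usage total 13,087.
Composite weights (75% floor area + 25% metered usage): Unit G2 0.0825; Unit 2C 0.1483; Unit 2A 0.2158; Unit 4B 0.3746; Unit 3A 0.1788.
Pro-rata amounts: Unit G2 582,344.18; Unit 2C 1,046,615.97; Unit 2A 1,522,704.76; Unit 4B 2,643,131.28; Unit 3A 1,261,838.81.
After rounding ($5): Unit G2 $582,345; Unit 2C $1,046,615; Unit 2A $1,522,705; Unit 4B $2,643,130; Unit 3A $1,261,840. Sum = $7,056,635.
Rounded total matches; no reconciliation needed.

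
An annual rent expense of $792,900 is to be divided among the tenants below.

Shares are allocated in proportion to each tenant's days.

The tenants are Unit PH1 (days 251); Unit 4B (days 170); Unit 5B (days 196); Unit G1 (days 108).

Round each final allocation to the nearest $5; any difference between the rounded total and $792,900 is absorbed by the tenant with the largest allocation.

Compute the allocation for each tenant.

Combined days = 725.
Unrounded shares: Unit PH1 251/725 × $792,900 = 274,507.45; Unit 4B 170/725 × $792,900 = 185,921.38; Unit 5B 196/725 × $792,900 = 214,356.41; Unit G1 108/725 × $792,900 = 118,114.76.
Rounded to nearest $5: Unit PH1 $274,505; Unit 4B $185,920; Unit 5B $214,355; Unit G1 $118,115. Sum = $792,895.
Difference $792,900 − $792,895 = +$5 applied to largest allocation (Unit PH1): Unit PH1 becomes $274,510.

Unit PH1: $274,510 · Unit 4B: $185,920 · Unit 5B: $214,355 · Unit G1: $118,115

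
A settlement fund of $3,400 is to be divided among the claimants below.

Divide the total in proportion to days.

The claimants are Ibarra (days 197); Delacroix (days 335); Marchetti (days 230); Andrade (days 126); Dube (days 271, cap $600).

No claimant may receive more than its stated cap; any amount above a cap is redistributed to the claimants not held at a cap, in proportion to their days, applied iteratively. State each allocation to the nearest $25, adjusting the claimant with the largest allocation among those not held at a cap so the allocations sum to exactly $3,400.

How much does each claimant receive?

Sum of days: 1,159.
Unconstrained shares: Ibarra 577.91; Delacroix 982.74; Marchetti 674.72; Andrade 369.63; Dube 795.00.
Held at cap: Dube ($600); remaining pool $2,800 reallocated over remaining days 888.
Redistributed shares: Ibarra 621.17 → $625; Delacroix 1,056.31 → $1,050; Marchetti 725.23 → $725; Andrade 397.30 → $400.

Ibarra: $625; Delacroix: $1,050; Marchetti: $725; Andrade: $400; Dube: $600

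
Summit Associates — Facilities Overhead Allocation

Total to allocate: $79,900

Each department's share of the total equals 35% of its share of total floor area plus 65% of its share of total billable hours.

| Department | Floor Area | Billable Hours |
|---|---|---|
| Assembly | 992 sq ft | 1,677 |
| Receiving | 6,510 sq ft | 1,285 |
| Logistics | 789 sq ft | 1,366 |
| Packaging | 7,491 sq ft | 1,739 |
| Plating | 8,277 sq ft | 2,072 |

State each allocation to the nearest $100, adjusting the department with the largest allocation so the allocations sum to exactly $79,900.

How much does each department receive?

Totals — floor area 24,059, billable hours 8,139.
Composite weights (35% floor area + 65% billable hours): Assembly 0.1484; Receiving 0.1973; Logistics 0.1206; Packaging 0.2479; Plating 0.2859.
Raw shares: Assembly 11,854.00; Receiving 15,766.50; Logistics 9,633.55; Packaging 19,803.74; Plating 22,842.22.
After rounding ($100): Assembly $11,900; Receiving $15,800; Logistics $9,600; Packaging $19,800; Plating $22,800. Sum = $79,900.
No rounding difference to absorb.

Assembly: $11,900 · Receiving: $15,800 · Logistics: $9,600 · Packaging: $19,800 · Plating: $22,800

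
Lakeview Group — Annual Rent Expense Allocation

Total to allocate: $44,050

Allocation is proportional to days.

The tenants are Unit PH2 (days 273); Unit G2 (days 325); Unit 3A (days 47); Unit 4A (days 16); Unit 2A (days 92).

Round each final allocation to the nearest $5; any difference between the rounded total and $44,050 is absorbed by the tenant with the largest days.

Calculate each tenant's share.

Days total: 753.
Pro-rata amounts: Unit PH2 273/753 × $44,050 = 15,970.32; Unit G2 325/753 × $44,050 = 19,012.28; Unit 3A 47/753 × $44,050 = 2,749.47; Unit 4A 16/753 × $44,050 = 935.99; Unit 2A 92/753 × $44,050 = 5,381.94.
Rounded to nearest $5: Unit PH2 $15,970; Unit G2 $19,010; Unit 3A $2,750; Unit 4A $935; Unit 2A $5,380. Sum = $44,045.
Difference $44,050 − $44,045 = +$5 applied to largest days (Unit G2): Unit G2 becomes $19,015.

Unit PH2: $15,970; Unit G2: $19,015; Unit 3A: $2,750; Unit 4A: $935; Unit 2A: $5,380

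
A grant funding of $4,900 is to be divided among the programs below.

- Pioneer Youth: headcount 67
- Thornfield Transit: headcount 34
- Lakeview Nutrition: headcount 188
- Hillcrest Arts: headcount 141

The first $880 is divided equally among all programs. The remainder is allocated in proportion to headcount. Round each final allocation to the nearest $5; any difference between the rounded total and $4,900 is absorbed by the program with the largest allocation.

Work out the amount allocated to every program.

Pioneer Youth: $845; Thornfield Transit: $540; Lakeview Nutrition: $1,975; Hillcrest Arts: $1,540

$880 shared equally gives $220 per program.
Remainder $4,020 by headcount (total 430): Pioneer Youth 626.37 → $625; Thornfield Transit 317.86 → $320; Lakeview Nutrition 1,757.58 → $1,760; Hillcrest Arts 1,318.19 → $1,320.
Rounding difference −$5 on remainder applied to Lakeview Nutrition.
Totals: Pioneer Youth $220 + $625 = $845; Thornfield Transit $220 + $320 = $540; Lakeview Nutrition $220 + $1,755 = $1,975; Hillcrest Arts $220 + $1,320 = $1,540.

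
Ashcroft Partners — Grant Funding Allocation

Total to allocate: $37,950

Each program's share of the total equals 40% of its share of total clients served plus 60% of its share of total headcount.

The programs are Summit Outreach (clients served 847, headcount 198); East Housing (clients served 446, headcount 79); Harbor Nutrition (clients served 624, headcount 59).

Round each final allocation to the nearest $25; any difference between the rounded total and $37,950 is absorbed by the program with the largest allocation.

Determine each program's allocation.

Totals — clients served 1,917, headcount 336.
Combined weights (40% clients served + 60% headcount): Summit Outreach 0.5303; East Housing 0.2341; Harbor Nutrition 0.2356.
Unrounded shares: Summit Outreach 20,125.11; East Housing 8,885.37; Harbor Nutrition 8,939.52.
Rounded to nearest $25: Summit Outreach $20,125; East Housing $8,875; Harbor Nutrition $8,950. Sum = $37,950.
No rounding difference to absorb.

Summit Outreach: $20,125 · East Housing: $8,875 · Harbor Nutrition: $8,950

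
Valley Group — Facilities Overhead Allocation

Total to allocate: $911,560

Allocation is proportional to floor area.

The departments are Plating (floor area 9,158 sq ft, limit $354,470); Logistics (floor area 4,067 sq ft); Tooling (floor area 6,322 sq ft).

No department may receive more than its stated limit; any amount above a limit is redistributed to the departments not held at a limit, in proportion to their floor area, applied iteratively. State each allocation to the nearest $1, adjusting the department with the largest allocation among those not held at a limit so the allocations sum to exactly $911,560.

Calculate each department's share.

Floor area total: 19,547.
Proportional shares (ignoring caps): Plating 427,076.61; Logistics 189,661.56; Tooling 294,821.83.
Capped: Plating ($354,470); balance $557,090 reallocated over remaining floor area 10,389.
Redistributed shares: Logistics 218,085.00 → $218,085; Tooling 339,005.00 → $339,005.

Plating: $354,470 | Logistics: $218,085 | Tooling: $339,005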